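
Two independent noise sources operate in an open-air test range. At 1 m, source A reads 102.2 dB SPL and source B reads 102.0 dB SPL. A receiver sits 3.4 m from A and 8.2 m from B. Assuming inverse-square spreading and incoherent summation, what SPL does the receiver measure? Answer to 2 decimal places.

At the listener: L_A = 102.2 − 20·log₁₀(3.4) = 91.570 dB; L_B = 102.0 − 20·log₁₀(8.2) = 83.724 dB.
Combined: 10·log₁₀(10^(91.570/10)+10^(83.724/10)) = 92.23 dB SPL.

92.23 dB SPL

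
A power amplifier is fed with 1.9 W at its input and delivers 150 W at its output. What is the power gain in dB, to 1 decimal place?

Power is a power quantity, so gain = 10·log₁₀(P_out/P_in).
10·log₁₀(150/1.9) = 10·log₁₀(78.95) = 19.0 dB.

19.0 dB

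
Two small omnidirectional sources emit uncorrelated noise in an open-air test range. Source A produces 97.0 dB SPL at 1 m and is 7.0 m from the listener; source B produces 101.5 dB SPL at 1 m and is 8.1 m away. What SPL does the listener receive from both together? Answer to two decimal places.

85.02 dB SPL

At the listener: L_A = 97.0 − 20·log₁₀(7.0) = 80.098 dB; L_B = 101.5 − 20·log₁₀(8.1) = 83.330 dB.
Combined: 10·log₁₀(10^(80.098/10)+10^(83.330/10)) = 85.02 dB SPL.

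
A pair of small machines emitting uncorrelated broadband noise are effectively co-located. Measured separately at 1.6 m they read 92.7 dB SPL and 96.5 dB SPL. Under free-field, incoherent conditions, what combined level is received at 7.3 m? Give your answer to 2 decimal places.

84.83 dB SPL

Combined at 1.6 m: 10·log₁₀(10^(92.7/10)+10^(96.5/10)) = 98.013 dB SPL.
Then apply −20·log₁₀(7.3/1.6) = -13.184 dB → 84.83 dB SPL.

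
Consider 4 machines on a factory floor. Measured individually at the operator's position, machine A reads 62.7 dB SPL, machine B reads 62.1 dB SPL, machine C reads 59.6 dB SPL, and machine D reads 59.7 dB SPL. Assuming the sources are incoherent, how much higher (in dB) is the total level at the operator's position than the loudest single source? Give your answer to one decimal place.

Add the sources as powers (linear), then convert back to dB:
L_total = 10·log₁₀(10^(62.7/10) + 10^(62.1/10) + 10^(59.6/10) + 10^(59.7/10)) = 67.27 dB SPL.
Excess over the loudest (62.7 dB): 67.27 − 62.7 = 4.6 dB.

4.6 dB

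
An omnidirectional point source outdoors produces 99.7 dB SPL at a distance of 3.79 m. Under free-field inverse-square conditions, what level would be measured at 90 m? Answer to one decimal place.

72.2 dB SPL

Free-field point source: level drops by 20·log₁₀ of the distance ratio.
ΔL = −20·log₁₀(90/3.79) = -27.51 dB, so L₂ = 99.7 + (-27.51) = 72.2 dB SPL.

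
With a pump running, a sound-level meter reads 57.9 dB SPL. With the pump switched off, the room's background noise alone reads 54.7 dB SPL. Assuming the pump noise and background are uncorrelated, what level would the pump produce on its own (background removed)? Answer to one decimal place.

55.1 dB SPL

Subtract intensities: L_src = 10·log₁₀(10^(L_total/10) − 10^(L_bg/10)).
L_src = 10·log₁₀(10^(57.9/10) − 10^(54.7/10)) = 10·log₁₀(321500) = 55.1 dB SPL.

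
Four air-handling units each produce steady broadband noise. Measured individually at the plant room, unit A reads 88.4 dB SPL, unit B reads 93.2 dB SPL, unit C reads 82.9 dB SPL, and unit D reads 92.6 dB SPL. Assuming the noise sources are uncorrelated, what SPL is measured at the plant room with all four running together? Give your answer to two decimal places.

Add the sources as powers (linear), then convert back to dB:
L_total = 10·log₁₀(10^(88.4/10) + 10^(93.2/10) + 10^(82.9/10) + 10^(92.6/10)) = 10·log₁₀(4796000000) = 96.81 dB SPL.

96.81 dB SPL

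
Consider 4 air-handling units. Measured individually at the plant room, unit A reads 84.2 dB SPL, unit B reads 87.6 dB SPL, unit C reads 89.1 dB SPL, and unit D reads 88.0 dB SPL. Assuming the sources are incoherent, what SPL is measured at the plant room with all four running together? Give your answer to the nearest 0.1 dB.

93.6 dB SPL

Uncorrelated sources add in intensity (power), not in dB.
L_total = 10·log₁₀(10^(84.2/10) + 10^(87.6/10) + 10^(89.1/10) + 10^(88.0/10)) = 10·log₁₀(2282000000) = 93.6 dB SPL.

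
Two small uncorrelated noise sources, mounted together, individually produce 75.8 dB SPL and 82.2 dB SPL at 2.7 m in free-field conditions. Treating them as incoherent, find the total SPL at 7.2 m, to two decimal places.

74.58 dB SPL

Combined at 2.7 m: 10·log₁₀(10^(75.8/10)+10^(82.2/10)) = 83.096 dB SPL.
Then apply −20·log₁₀(7.2/2.7) = -8.519 dB → 74.58 dB SPL.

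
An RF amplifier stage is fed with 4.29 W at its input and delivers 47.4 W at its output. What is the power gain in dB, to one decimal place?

10.4 dB

For a power ratio, dB = 10·log₁₀(P₂/P₁).
10·log₁₀(47.4/4.29) = 10·log₁₀(11.05) = 10.4 dB.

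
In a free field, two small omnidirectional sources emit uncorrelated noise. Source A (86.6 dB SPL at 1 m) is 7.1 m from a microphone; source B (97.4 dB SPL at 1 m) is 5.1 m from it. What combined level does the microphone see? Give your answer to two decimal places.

83.43 dB SPL

At the listener: L_A = 86.6 − 20·log₁₀(7.1) = 69.575 dB; L_B = 97.4 − 20·log₁₀(5.1) = 83.249 dB.
Combined: 10·log₁₀(10^(69.575/10)+10^(83.249/10)) = 83.43 dB SPL.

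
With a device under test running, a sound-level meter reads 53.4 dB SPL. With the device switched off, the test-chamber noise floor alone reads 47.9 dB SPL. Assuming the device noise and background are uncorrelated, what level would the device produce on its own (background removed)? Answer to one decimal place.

52.0 dB SPL

Remove the background by subtracting linear intensities:
L_src = 10·log₁₀(10^(53.4/10) − 10^(47.9/10)) = 10·log₁₀(157100) = 52.0 dB SPL.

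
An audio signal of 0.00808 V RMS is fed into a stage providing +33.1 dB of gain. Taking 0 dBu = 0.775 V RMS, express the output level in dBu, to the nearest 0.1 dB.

-6.5 dBu

Input level: 20·log₁₀(0.00808/0.775) = -39.64 dBu.
Output: -39.64 + 33.1 = -6.5 dBu.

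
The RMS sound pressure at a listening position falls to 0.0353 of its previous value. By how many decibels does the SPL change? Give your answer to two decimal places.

SPL change from a pressure ratio uses the 20·log₁₀ form:
20·log₁₀(0.0353) = -29.04 dB.

-29.04 dB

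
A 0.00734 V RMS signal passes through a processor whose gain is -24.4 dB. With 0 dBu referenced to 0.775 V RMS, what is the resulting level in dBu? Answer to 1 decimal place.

-64.9 dBu

Input level: 20·log₁₀(0.00734/0.775) = -40.47 dBu.
Output: -40.47 − 24.4 = -64.9 dBu.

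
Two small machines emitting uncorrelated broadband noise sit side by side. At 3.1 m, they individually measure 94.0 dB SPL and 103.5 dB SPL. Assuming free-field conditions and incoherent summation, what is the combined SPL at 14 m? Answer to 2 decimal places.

90.87 dB SPL

Combined at 3.1 m: 10·log₁₀(10^(94.0/10)+10^(103.5/10)) = 103.962 dB SPL.
Then apply −20·log₁₀(14/3.1) = -13.095 dB → 90.87 dB SPL.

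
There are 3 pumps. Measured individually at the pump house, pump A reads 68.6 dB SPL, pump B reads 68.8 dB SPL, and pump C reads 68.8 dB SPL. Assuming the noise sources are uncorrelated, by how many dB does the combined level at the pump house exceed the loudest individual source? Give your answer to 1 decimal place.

4.7 dB

Incoherent sources sum as intensities:
L_total = 10·log₁₀(10^(68.6/10) + 10^(68.8/10) + 10^(68.8/10)) = 73.51 dB SPL.
Excess over the loudest (68.8 dB): 73.51 − 68.8 = 4.7 dB.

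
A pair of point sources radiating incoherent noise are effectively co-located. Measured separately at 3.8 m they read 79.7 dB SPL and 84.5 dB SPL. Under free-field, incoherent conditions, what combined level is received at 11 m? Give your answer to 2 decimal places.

Combined at 3.8 m: 10·log₁₀(10^(79.7/10)+10^(84.5/10)) = 85.742 dB SPL.
Then apply −20·log₁₀(11/3.8) = -9.232 dB → 76.51 dB SPL.

76.51 dB SPL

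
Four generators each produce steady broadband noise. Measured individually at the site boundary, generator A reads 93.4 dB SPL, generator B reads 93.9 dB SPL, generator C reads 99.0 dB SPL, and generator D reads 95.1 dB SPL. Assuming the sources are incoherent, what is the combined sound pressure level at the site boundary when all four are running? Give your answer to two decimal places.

101.99 dB SPL

Uncorrelated sources add in intensity (power), not in dB.
L_total = 10·log₁₀(10^(93.4/10) + 10^(93.9/10) + 10^(99.0/10) + 10^(95.1/10)) = 10·log₁₀(15822000000) = 101.99 dB SPL.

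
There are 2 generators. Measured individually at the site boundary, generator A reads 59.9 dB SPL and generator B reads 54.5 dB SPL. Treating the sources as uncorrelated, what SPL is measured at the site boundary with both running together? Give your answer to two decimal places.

61.00 dB SPL

Add the sources as powers (linear), then convert back to dB:
L_total = 10·log₁₀(10^(59.9/10) + 10^(54.5/10)) = 10·log₁₀(1259000) = 61.00 dB SPL.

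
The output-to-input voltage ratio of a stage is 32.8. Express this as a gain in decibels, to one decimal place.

30.3 dB

Voltage ratio → dB uses the 20·log₁₀ form:
20·log₁₀(32.8) = 30.3 dB.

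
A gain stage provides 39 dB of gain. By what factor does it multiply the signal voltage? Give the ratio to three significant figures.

Voltage ratio = 10^(dB/20).
10^(39/20) = 10^(1.950) = 89.1.

89.1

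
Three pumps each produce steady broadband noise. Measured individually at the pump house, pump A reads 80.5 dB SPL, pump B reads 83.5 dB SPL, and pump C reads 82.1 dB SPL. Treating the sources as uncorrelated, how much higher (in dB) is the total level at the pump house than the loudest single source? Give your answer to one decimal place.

Uncorrelated sources add in intensity (power), not in dB.
L_total = 10·log₁₀(10^(80.5/10) + 10^(83.5/10) + 10^(82.1/10)) = 86.97 dB SPL.
Excess over the loudest (83.5 dB): 86.97 − 83.5 = 3.5 dB.

3.5 dB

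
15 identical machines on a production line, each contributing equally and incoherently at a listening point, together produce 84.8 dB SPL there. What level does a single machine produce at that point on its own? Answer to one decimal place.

15 equal incoherent sources add 10·log₁₀(15) = 11.76 dB over one source.
L_one = 84.8 − 11.76 = 73.0 dB SPL.

73.0 dB SPL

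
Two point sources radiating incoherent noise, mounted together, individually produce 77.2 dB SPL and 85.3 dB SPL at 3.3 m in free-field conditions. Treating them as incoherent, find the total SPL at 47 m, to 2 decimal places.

Combined at 3.3 m: 10·log₁₀(10^(77.2/10)+10^(85.3/10)) = 85.925 dB SPL.
Then apply −20·log₁₀(47/3.3) = -23.072 dB → 62.85 dB SPL.

62.85 dB SPL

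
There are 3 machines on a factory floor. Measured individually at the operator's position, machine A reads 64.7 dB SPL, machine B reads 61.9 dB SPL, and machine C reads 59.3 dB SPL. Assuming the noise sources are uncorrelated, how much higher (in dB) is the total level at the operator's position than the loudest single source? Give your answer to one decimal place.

Uncorrelated sources add in intensity (power), not in dB.
L_total = 10·log₁₀(10^(64.7/10) + 10^(61.9/10) + 10^(59.3/10)) = 67.28 dB SPL.
Excess over the loudest (64.7 dB): 67.28 − 64.7 = 2.6 dB.

2.6 dB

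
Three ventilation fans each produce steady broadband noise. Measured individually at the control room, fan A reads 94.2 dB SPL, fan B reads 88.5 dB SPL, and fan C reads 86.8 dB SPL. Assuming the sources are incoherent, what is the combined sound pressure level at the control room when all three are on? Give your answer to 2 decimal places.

95.82 dB SPL

Incoherent sources sum as intensities:
L_total = 10·log₁₀(10^(94.2/10) + 10^(88.5/10) + 10^(86.8/10)) = 10·log₁₀(3817000000) = 95.82 dB SPL.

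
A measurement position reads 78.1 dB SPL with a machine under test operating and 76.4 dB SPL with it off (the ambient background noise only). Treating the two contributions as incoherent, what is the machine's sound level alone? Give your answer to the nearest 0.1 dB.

73.2 dB SPL

Background correction is a power subtraction:
L_src = 10·log₁₀(10^(78.1/10) − 10^(76.4/10)) = 10·log₁₀(20910000) = 73.2 dB SPL.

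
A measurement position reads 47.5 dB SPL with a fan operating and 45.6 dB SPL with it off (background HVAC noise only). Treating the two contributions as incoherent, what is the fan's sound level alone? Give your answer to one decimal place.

43.0 dB SPL

Subtract intensities: L_src = 10·log₁₀(10^(L_total/10) − 10^(L_bg/10)).
L_src = 10·log₁₀(10^(47.5/10) − 10^(45.6/10)) = 10·log₁₀(19930) = 43.0 dB SPL.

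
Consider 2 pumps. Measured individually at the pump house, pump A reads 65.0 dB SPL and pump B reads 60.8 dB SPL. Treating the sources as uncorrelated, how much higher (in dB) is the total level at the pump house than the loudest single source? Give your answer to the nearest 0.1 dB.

1.4 dB

Add the sources as powers (linear), then convert back to dB:
L_total = 10·log₁₀(10^(65.0/10) + 10^(60.8/10)) = 66.40 dB SPL.
Excess over the loudest (65.0 dB): 66.40 − 65.0 = 1.4 dB.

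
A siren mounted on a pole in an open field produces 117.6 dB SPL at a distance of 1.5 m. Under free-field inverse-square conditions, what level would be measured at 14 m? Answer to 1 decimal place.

Free-field point source: level drops by 20·log₁₀ of the distance ratio.
ΔL = −20·log₁₀(14/1.5) = -19.40 dB, so L₂ = 117.6 + (-19.40) = 98.2 dB SPL.

98.2 dB SPL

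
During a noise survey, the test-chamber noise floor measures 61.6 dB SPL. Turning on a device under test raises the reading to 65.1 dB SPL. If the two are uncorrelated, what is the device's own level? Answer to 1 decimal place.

Background correction is a power subtraction:
L_src = 10·log₁₀(10^(65.1/10) − 10^(61.6/10)) = 10·log₁₀(1790000) = 62.5 dB SPL.

62.5 dB SPL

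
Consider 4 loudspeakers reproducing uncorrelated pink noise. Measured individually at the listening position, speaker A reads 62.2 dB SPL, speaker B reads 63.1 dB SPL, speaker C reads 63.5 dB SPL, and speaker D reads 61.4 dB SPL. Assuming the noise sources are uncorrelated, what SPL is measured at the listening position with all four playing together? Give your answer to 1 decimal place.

Add the sources as powers (linear), then convert back to dB:
L_total = 10·log₁₀(10^(62.2/10) + 10^(63.1/10) + 10^(63.5/10) + 10^(61.4/10)) = 10·log₁₀(7320000) = 68.6 dB SPL.

68.6 dB SPL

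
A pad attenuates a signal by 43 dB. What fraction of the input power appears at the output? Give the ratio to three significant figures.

0.0000501

Power ratio = 10^(dB/10).
10^(-43/10) = 10^(-4.300) = 0.0000501.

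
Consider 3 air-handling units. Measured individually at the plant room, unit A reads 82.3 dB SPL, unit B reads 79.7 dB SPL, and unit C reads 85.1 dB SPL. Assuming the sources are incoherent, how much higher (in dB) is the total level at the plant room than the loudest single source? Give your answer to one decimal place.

2.6 dB

Add the sources as powers (linear), then convert back to dB:
L_total = 10·log₁₀(10^(82.3/10) + 10^(79.7/10) + 10^(85.1/10)) = 87.68 dB SPL.
Excess over the loudest (85.1 dB): 87.68 − 85.1 = 2.6 dB.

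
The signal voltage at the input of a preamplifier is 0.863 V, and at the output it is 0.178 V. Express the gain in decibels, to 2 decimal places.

-13.71 dB

Voltage ratio → dB uses the 20·log₁₀ form:
20·log₁₀(0.178/0.863) = 20·log₁₀(0.2063) = -13.71 dB.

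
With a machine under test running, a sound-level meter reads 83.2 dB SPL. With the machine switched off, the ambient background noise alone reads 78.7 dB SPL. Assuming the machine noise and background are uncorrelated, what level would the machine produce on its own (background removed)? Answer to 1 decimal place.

Remove the background by subtracting linear intensities:
L_src = 10·log₁₀(10^(83.2/10) − 10^(78.7/10)) = 10·log₁₀(134800000) = 81.3 dB SPL.

81.3 dB SPL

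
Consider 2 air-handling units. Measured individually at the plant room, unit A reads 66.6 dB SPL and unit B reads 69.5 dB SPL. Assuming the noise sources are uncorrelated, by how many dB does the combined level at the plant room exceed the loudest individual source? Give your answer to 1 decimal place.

Uncorrelated sources add in intensity (power), not in dB.
L_total = 10·log₁₀(10^(66.6/10) + 10^(69.5/10)) = 71.30 dB SPL.
Excess over the loudest (69.5 dB): 71.30 − 69.5 = 1.8 dB.

1.8 dB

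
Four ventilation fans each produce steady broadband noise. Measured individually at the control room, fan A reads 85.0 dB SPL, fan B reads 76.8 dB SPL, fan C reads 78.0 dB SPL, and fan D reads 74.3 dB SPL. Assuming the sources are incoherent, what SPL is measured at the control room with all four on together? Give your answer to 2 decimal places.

86.57 dB SPL

Incoherent sources sum as intensities:
L_total = 10·log₁₀(10^(85.0/10) + 10^(76.8/10) + 10^(78.0/10) + 10^(74.3/10)) = 10·log₁₀(454100000) = 86.57 dB SPL.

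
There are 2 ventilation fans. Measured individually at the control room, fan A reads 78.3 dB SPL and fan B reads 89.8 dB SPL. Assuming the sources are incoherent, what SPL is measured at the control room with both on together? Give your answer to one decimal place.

90.1 dB SPL

Uncorrelated sources add in intensity (power), not in dB.
L_total = 10·log₁₀(10^(78.3/10) + 10^(89.8/10)) = 10·log₁₀(1023000000) = 90.1 dB SPL.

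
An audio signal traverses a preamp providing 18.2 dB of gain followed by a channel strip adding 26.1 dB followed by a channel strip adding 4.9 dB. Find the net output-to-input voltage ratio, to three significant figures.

Net gain = 18.2 + 26.1 + 4.9 = 49.2 dB.
Voltage ratio = 10^(49.2/20) = 288.

288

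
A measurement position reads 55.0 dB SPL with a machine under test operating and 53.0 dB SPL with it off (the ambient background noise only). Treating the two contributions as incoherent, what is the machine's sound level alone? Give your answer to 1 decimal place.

50.7 dB SPL

Subtract intensities: L_src = 10·log₁₀(10^(L_total/10) − 10^(L_bg/10)).
L_src = 10·log₁₀(10^(55.0/10) − 10^(53.0/10)) = 10·log₁₀(116700) = 50.7 dB SPL.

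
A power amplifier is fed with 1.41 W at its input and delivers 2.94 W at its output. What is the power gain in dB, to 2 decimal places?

3.19 dB

Power ratio → dB uses the 10·log₁₀ form:
10·log₁₀(2.94/1.41) = 10·log₁₀(2.085) = 3.19 dB.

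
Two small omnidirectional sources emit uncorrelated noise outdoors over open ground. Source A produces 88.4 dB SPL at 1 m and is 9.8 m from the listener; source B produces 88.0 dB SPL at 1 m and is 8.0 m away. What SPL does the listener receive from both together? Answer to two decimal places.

At the listener: L_A = 88.4 − 20·log₁₀(9.8) = 68.575 dB; L_B = 88.0 − 20·log₁₀(8.0) = 69.938 dB.
Combined: 10·log₁₀(10^(68.575/10)+10^(69.938/10)) = 72.32 dB SPL.

72.32 dB SPL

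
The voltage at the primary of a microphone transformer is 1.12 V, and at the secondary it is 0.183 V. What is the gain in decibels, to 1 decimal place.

Voltage ratio → dB uses the 20·log₁₀ form:
20·log₁₀(0.183/1.12) = 20·log₁₀(0.1634) = -15.7 dB.

-15.7 dB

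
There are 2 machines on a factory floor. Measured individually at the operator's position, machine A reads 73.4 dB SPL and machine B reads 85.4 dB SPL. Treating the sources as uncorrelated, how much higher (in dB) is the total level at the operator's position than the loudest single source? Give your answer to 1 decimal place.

0.3 dB

Uncorrelated sources add in intensity (power), not in dB.
L_total = 10·log₁₀(10^(73.4/10) + 10^(85.4/10)) = 85.67 dB SPL.
Excess over the loudest (85.4 dB): 85.67 − 85.4 = 0.3 dB.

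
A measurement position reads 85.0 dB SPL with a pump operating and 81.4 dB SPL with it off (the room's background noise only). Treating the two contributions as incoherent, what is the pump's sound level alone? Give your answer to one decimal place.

82.5 dB SPL

Background correction is a power subtraction:
L_src = 10·log₁₀(10^(85.0/10) − 10^(81.4/10)) = 10·log₁₀(178200000) = 82.5 dB SPL.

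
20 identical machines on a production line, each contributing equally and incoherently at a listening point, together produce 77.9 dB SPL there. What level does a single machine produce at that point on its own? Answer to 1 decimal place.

20 equal incoherent sources add 10·log₁₀(20) = 13.01 dB over one source.
L_one = 77.9 − 13.01 = 64.9 dB SPL.

64.9 dB SPL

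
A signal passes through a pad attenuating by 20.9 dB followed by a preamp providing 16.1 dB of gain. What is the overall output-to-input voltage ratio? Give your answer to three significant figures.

Net gain = (−20.9) + 16.1 = -4.8 dB.
Voltage ratio = 10^(-4.8/20) = 0.575.

0.575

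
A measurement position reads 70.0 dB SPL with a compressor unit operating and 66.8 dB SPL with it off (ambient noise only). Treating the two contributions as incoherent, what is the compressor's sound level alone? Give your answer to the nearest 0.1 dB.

Background correction is a power subtraction:
L_src = 10·log₁₀(10^(70.0/10) − 10^(66.8/10)) = 10·log₁₀(5214000) = 67.2 dB SPL.

67.2 dB SPL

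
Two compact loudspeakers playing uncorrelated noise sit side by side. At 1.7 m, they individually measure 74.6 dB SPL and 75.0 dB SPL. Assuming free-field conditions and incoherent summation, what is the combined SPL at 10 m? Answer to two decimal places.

62.42 dB SPL

Combined at 1.7 m: 10·log₁₀(10^(74.6/10)+10^(75.0/10)) = 77.815 dB SPL.
Then apply −20·log₁₀(10/1.7) = -15.391 dB → 62.42 dB SPL.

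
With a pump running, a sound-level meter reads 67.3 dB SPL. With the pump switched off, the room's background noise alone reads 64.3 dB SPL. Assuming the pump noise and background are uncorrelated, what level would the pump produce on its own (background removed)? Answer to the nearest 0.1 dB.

64.3 dB SPL

Remove the background by subtracting linear intensities:
L_src = 10·log₁₀(10^(67.3/10) − 10^(64.3/10)) = 10·log₁₀(2679000) = 64.3 dB SPL.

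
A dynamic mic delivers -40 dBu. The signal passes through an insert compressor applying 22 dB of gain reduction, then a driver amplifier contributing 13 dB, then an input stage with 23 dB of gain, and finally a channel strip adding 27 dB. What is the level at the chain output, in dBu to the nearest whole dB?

+1 dBu

In dB, series stages simply add:
-40 − 22 + 13 + 23 + 27 = +1 dBu.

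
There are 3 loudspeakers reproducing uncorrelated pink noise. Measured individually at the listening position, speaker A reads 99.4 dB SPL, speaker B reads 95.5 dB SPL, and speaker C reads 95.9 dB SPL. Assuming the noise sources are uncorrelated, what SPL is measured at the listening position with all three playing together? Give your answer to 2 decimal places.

Add the sources as powers (linear), then convert back to dB:
L_total = 10·log₁₀(10^(99.4/10) + 10^(95.5/10) + 10^(95.9/10)) = 10·log₁₀(16148000000) = 102.08 dB SPL.

102.08 dB SPL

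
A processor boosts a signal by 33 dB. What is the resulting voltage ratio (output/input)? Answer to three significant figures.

44.7

Voltage ratio = 10^(dB/20).
10^(33/20) = 10^(1.650) = 44.7.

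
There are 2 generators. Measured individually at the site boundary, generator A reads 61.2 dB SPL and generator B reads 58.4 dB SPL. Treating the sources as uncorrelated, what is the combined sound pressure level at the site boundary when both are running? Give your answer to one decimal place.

Uncorrelated sources add in intensity (power), not in dB.
L_total = 10·log₁₀(10^(61.2/10) + 10^(58.4/10)) = 10·log₁₀(2010000) = 63.0 dB SPL.

63.0 dB SPL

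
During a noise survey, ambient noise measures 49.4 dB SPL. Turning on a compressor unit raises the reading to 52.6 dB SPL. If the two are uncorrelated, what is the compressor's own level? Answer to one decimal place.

49.8 dB SPL

Remove the background by subtracting linear intensities:
L_src = 10·log₁₀(10^(52.6/10) − 10^(49.4/10)) = 10·log₁₀(94870) = 49.8 dB SPL.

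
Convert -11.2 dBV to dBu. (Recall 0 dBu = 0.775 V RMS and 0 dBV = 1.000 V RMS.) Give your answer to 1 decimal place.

The offset between the scales is 20·log₁₀(0.775/1.000) = −2.214 dB.
So dBu = -11.2 + 2.214 = -9.0 dBu.

-9.0 dBu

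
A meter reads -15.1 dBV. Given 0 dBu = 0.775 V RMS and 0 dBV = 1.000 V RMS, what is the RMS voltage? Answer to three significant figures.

0.176 V

V = 1.000 V × 10^(-15.1/20).
= 1.000 × 0.1758 = 0.176 V.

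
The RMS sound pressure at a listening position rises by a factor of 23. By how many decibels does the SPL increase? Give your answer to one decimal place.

27.2 dB

SPL change from a pressure ratio uses the 20·log₁₀ form:
20·log₁₀(23) = 27.2 dB.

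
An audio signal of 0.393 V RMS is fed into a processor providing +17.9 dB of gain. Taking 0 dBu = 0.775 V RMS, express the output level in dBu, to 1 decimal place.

Input level: 20·log₁₀(0.393/0.775) = -5.90 dBu.
Output: -5.90 + 17.9 = +12.0 dBu.

+12.0 dBu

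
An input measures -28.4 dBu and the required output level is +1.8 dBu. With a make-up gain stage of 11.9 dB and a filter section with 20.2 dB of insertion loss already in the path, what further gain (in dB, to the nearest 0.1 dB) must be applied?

The required make-up gain is the shortfall in the dB sum.
G = +1.8 − (-28.4) − 11.9 + 20.2 = 38.5 dB.

38.5 dB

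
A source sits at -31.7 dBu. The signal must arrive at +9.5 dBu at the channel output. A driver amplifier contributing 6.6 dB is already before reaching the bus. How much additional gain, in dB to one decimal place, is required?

34.6 dB

The required make-up gain is the shortfall in the dB sum.
G = +9.5 − (-31.7) − 6.6 = 34.6 dB.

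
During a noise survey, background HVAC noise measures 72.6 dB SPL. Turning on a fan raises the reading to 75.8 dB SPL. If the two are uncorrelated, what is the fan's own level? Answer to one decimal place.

73.0 dB SPL

Subtract intensities: L_src = 10·log₁₀(10^(L_total/10) − 10^(L_bg/10)).
L_src = 10·log₁₀(10^(75.8/10) − 10^(72.6/10)) = 10·log₁₀(19820000) = 73.0 dB SPL.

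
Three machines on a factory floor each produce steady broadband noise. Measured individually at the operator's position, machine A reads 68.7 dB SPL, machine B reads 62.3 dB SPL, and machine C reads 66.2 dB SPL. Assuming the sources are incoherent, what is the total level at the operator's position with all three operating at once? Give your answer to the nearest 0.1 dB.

Uncorrelated sources add in intensity (power), not in dB.
L_total = 10·log₁₀(10^(68.7/10) + 10^(62.3/10) + 10^(66.2/10)) = 10·log₁₀(13280000) = 71.2 dB SPL.

71.2 dB SPL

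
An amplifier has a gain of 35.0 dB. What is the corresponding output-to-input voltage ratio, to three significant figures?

56.2

Voltage ratio = 10^(dB/20).
10^(35.0/20) = 10^(1.750) = 56.2.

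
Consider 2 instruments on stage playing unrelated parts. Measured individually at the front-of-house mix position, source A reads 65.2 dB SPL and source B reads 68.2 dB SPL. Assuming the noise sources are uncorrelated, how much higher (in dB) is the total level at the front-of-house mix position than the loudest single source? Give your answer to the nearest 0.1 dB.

1.8 dB

Add the sources as powers (linear), then convert back to dB:
L_total = 10·log₁₀(10^(65.2/10) + 10^(68.2/10)) = 69.96 dB SPL.
Excess over the loudest (68.2 dB): 69.96 − 68.2 = 1.8 dB.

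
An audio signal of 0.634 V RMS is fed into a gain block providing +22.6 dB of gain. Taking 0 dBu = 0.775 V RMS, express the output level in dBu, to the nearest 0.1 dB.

Input level: 20·log₁₀(0.634/0.775) = -1.74 dBu.
Output: -1.74 + 22.6 = +20.9 dBu.

+20.9 dBu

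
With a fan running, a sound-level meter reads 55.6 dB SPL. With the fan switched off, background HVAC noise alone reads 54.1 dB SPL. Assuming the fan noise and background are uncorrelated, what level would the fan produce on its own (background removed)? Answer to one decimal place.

Background correction is a power subtraction:
L_src = 10·log₁₀(10^(55.6/10) − 10^(54.1/10)) = 10·log₁₀(106000) = 50.3 dB SPL.

50.3 dB SPL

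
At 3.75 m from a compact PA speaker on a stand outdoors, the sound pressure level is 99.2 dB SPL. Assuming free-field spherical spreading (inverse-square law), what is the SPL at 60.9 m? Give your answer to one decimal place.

Free-field point source: level drops by 20·log₁₀ of the distance ratio.
ΔL = −20·log₁₀(60.9/3.75) = -24.21 dB, so L₂ = 99.2 + (-24.21) = 75.0 dB SPL.

75.0 dB SPL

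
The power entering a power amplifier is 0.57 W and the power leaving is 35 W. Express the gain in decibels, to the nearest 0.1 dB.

Power is a power quantity, so gain = 10·log₁₀(P_out/P_in).
10·log₁₀(35/0.57) = 10·log₁₀(61.40) = 17.9 dB.

17.9 dB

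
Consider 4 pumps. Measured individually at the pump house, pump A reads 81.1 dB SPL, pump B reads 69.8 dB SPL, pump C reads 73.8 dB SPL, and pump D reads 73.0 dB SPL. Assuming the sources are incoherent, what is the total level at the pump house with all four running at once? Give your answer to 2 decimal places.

Incoherent sources sum as intensities:
L_total = 10·log₁₀(10^(81.1/10) + 10^(69.8/10) + 10^(73.8/10) + 10^(73.0/10)) = 10·log₁₀(182300000) = 82.61 dB SPL.

82.61 dB SPL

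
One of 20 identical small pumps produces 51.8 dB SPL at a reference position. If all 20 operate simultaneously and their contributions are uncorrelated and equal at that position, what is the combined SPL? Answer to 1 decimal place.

64.8 dB SPL

20 equal incoherent sources raise the level by 10·log₁₀(20) = 13.01 dB.
L_total = 51.8 + 13.01 = 64.8 dB SPL.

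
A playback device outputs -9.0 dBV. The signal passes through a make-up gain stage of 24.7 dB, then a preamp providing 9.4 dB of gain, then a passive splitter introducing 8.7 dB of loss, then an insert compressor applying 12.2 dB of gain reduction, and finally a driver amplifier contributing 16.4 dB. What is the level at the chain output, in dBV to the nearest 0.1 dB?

Gain stages sum in dB:
-9.0 + 24.7 + 9.4 − 8.7 − 12.2 + 16.4 = +20.6 dBV.

+20.6 dBV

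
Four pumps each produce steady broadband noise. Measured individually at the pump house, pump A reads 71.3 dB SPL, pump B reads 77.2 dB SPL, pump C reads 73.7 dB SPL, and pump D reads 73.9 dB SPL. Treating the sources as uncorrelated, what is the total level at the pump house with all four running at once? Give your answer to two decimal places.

80.57 dB SPL

Add the sources as powers (linear), then convert back to dB:
L_total = 10·log₁₀(10^(71.3/10) + 10^(77.2/10) + 10^(73.7/10) + 10^(73.9/10)) = 10·log₁₀(114000000) = 80.57 dB SPL.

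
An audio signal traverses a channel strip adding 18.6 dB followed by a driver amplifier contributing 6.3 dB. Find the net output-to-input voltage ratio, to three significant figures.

Net gain = 18.6 + 6.3 = 24.9 dB.
Voltage ratio = 10^(24.9/20) = 17.6.

17.6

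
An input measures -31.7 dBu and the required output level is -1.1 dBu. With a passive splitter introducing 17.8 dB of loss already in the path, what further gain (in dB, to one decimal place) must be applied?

48.4 dB

The required make-up gain is the shortfall in the dB sum.
G = -1.1 − (-31.7) + 17.8 = 48.4 dB.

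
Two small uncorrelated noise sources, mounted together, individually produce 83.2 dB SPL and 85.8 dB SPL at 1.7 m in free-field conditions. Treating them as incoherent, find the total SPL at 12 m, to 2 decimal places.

70.73 dB SPL

Combined at 1.7 m: 10·log₁₀(10^(83.2/10)+10^(85.8/10)) = 87.702 dB SPL.
Then apply −20·log₁₀(12/1.7) = -16.975 dB → 70.73 dB SPL.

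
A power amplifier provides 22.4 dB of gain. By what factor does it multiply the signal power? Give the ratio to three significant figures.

Power ratio = 10^(dB/10).
10^(22.4/10) = 10^(2.240) = 174.

174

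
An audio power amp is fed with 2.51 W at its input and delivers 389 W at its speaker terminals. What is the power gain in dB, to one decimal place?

21.9 dB

Power is a power quantity, so gain = 10·log₁₀(P_out/P_in).
10·log₁₀(389/2.51) = 10·log₁₀(155.0) = 21.9 dB.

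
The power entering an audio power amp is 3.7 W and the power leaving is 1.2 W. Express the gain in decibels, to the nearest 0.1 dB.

Power is a power quantity, so gain = 10·log₁₀(P_out/P_in).
10·log₁₀(1.2/3.7) = 10·log₁₀(0.3243) = -4.9 dB.

-4.9 dB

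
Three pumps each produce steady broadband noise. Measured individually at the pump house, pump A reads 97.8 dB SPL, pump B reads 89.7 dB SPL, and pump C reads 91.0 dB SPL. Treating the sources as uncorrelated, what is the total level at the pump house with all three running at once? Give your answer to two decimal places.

99.15 dB SPL

Incoherent sources sum as intensities:
L_total = 10·log₁₀(10^(97.8/10) + 10^(89.7/10) + 10^(91.0/10)) = 10·log₁₀(8218000000) = 99.15 dB SPL.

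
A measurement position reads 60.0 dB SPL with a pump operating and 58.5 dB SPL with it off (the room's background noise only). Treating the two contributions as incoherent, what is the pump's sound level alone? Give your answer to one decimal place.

Subtract intensities: L_src = 10·log₁₀(10^(L_total/10) − 10^(L_bg/10)).
L_src = 10·log₁₀(10^(60.0/10) − 10^(58.5/10)) = 10·log₁₀(292100) = 54.7 dB SPL.

54.7 dB SPL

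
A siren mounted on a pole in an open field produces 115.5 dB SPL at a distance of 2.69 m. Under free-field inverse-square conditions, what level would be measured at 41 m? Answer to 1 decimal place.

Inverse-square spreading gives ΔL = −20·log₁₀(d₂/d₁).
ΔL = −20·log₁₀(41/2.69) = -23.66 dB, so L₂ = 115.5 + (-23.66) = 91.8 dB SPL.

91.8 dB SPL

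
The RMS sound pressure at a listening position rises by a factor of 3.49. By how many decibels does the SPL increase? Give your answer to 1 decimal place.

10.9 dB

Sound pressure is an amplitude quantity: ΔL = 20·log₁₀(p₂/p₁).
20·log₁₀(3.49) = 10.9 dB.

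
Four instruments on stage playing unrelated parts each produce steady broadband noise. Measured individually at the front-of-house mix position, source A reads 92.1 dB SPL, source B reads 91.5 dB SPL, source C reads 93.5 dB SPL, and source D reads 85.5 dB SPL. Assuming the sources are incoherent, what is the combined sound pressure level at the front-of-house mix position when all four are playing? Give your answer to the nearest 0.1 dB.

97.5 dB SPL

Uncorrelated sources add in intensity (power), not in dB.
L_total = 10·log₁₀(10^(92.1/10) + 10^(91.5/10) + 10^(93.5/10) + 10^(85.5/10)) = 10·log₁₀(5628000000) = 97.5 dB SPL.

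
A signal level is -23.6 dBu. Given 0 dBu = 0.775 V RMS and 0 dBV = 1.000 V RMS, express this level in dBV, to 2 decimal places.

The offset between the scales is 20·log₁₀(0.775/1.000) = −2.214 dB.
So dBV = -23.6 − 2.214 = -25.81 dBV.

-25.81 dBV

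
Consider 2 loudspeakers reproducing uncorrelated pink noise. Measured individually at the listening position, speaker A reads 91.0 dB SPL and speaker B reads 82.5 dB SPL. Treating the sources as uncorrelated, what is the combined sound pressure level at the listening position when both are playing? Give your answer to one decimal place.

91.6 dB SPL

Uncorrelated sources add in intensity (power), not in dB.
L_total = 10·log₁₀(10^(91.0/10) + 10^(82.5/10)) = 10·log₁₀(1437000000) = 91.6 dB SPL.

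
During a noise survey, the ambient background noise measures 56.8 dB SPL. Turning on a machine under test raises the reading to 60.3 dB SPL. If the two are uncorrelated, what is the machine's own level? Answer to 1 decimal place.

57.7 dB SPL

Background correction is a power subtraction:
L_src = 10·log₁₀(10^(60.3/10) − 10^(56.8/10)) = 10·log₁₀(592900) = 57.7 dB SPL.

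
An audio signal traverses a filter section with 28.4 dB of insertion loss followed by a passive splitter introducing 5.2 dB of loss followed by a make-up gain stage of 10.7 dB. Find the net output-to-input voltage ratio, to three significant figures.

Net gain = (−28.4) + (−5.2) + 10.7 = -22.9 dB.
Voltage ratio = 10^(-22.9/20) = 0.0716.

0.0716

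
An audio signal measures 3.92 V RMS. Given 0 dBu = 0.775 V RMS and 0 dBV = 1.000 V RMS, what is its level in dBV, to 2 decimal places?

+11.87 dBV

dBV = 20·log₁₀(V / 1.000 V).
20·log₁₀(3.92/1.000) = +11.87 dBV.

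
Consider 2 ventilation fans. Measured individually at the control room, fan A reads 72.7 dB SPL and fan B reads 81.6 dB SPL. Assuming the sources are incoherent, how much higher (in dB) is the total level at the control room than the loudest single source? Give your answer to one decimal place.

Uncorrelated sources add in intensity (power), not in dB.
L_total = 10·log₁₀(10^(72.7/10) + 10^(81.6/10)) = 82.13 dB SPL.
Excess over the loudest (81.6 dB): 82.13 − 81.6 = 0.5 dB.

0.5 dB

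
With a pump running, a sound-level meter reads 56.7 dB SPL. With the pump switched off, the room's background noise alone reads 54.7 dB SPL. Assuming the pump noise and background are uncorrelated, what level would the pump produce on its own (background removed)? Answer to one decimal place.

Subtract intensities: L_src = 10·log₁₀(10^(L_total/10) − 10^(L_bg/10)).
L_src = 10·log₁₀(10^(56.7/10) − 10^(54.7/10)) = 10·log₁₀(172600) = 52.4 dB SPL.

52.4 dB SPL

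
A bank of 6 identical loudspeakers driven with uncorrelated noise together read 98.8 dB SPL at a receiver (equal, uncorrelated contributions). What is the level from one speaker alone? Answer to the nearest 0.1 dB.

6 equal incoherent sources add 10·log₁₀(6) = 7.78 dB over one source.
L_one = 98.8 − 7.78 = 91.0 dB SPL.

91.0 dB SPL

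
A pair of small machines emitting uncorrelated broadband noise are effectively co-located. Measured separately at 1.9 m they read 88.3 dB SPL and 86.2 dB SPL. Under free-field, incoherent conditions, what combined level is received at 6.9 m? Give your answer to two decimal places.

Combined at 1.9 m: 10·log₁₀(10^(88.3/10)+10^(86.2/10)) = 90.386 dB SPL.
Then apply −20·log₁₀(6.9/1.9) = -11.202 dB → 79.18 dB SPL.

79.18 dB SPL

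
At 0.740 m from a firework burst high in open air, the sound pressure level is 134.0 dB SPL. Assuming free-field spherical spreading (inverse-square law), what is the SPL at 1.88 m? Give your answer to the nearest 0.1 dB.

Free-field point source: level drops by 20·log₁₀ of the distance ratio.
ΔL = −20·log₁₀(1.88/0.740) = -8.10 dB, so L₂ = 134.0 + (-8.10) = 125.9 dB SPL.

125.9 dB SPL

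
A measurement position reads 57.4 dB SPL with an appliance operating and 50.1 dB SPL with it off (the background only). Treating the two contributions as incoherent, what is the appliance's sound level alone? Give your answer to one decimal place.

Remove the background by subtracting linear intensities:
L_src = 10·log₁₀(10^(57.4/10) − 10^(50.1/10)) = 10·log₁₀(447200) = 56.5 dB SPL.

56.5 dB SPL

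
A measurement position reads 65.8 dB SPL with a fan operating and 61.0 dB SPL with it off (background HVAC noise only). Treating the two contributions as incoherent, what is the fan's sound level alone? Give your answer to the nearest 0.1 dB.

64.1 dB SPL

Subtract intensities: L_src = 10·log₁₀(10^(L_total/10) − 10^(L_bg/10)).
L_src = 10·log₁₀(10^(65.8/10) − 10^(61.0/10)) = 10·log₁₀(2543000) = 64.1 dB SPL.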